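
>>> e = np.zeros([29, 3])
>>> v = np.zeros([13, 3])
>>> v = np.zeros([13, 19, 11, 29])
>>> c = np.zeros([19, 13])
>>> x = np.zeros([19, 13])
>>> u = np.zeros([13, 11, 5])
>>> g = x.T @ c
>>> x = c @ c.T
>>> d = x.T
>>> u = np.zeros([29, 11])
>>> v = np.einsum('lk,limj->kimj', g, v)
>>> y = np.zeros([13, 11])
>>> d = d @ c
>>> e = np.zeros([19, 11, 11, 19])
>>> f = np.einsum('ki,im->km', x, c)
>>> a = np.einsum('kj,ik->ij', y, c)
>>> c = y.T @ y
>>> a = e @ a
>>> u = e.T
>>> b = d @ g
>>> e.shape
(19, 11, 11, 19)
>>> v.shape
(13, 19, 11, 29)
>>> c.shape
(11, 11)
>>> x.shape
(19, 19)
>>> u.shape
(19, 11, 11, 19)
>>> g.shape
(13, 13)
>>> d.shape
(19, 13)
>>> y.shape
(13, 11)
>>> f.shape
(19, 13)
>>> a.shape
(19, 11, 11, 11)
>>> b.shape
(19, 13)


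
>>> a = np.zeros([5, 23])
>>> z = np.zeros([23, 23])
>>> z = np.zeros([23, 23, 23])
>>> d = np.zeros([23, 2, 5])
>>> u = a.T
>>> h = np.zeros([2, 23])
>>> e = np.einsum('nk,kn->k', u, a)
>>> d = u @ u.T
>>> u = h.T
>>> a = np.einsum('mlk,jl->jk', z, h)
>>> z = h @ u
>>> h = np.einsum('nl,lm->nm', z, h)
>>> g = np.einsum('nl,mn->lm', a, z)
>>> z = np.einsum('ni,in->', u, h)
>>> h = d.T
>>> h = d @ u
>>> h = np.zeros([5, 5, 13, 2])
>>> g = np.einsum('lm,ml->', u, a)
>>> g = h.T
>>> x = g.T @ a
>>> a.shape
(2, 23)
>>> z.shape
()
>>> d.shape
(23, 23)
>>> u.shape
(23, 2)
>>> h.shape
(5, 5, 13, 2)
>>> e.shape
(5,)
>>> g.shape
(2, 13, 5, 5)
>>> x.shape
(5, 5, 13, 23)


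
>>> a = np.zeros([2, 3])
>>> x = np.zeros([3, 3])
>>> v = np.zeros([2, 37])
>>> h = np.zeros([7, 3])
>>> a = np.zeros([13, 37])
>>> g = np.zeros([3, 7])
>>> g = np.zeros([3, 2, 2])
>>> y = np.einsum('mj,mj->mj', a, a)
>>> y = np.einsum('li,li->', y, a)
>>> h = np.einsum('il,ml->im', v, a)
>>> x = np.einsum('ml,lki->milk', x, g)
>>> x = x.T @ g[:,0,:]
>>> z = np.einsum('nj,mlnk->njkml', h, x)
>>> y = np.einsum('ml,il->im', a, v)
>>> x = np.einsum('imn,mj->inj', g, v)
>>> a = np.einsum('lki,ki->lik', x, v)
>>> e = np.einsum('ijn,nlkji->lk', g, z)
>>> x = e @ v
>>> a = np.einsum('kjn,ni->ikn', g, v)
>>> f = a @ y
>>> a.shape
(37, 3, 2)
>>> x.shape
(13, 37)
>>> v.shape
(2, 37)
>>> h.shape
(2, 13)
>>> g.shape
(3, 2, 2)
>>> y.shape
(2, 13)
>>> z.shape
(2, 13, 2, 2, 3)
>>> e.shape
(13, 2)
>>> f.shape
(37, 3, 13)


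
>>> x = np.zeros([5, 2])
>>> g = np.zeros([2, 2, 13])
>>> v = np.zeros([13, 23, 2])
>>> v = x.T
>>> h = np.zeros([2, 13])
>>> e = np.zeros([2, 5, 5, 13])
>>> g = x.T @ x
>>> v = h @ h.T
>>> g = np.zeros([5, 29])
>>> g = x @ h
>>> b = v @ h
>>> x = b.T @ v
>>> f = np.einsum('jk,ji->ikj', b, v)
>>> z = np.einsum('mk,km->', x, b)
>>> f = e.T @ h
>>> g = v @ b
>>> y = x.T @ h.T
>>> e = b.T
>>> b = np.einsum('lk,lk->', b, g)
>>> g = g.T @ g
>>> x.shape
(13, 2)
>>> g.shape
(13, 13)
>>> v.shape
(2, 2)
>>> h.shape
(2, 13)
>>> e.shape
(13, 2)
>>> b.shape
()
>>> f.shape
(13, 5, 5, 13)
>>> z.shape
()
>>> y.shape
(2, 2)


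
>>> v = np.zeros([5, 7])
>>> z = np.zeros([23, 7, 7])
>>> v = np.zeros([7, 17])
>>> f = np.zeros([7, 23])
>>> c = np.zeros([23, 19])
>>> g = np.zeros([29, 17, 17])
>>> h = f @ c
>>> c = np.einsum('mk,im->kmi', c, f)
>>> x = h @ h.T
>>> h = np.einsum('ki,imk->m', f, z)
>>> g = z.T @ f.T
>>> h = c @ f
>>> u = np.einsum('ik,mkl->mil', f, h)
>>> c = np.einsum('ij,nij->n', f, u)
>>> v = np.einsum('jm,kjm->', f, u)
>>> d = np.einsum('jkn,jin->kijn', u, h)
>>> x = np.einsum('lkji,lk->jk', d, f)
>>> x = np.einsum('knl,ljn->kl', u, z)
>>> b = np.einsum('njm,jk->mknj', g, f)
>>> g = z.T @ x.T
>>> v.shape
()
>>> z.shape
(23, 7, 7)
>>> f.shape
(7, 23)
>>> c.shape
(19,)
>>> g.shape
(7, 7, 19)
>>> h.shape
(19, 23, 23)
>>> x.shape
(19, 23)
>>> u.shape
(19, 7, 23)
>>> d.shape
(7, 23, 19, 23)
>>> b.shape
(7, 23, 7, 7)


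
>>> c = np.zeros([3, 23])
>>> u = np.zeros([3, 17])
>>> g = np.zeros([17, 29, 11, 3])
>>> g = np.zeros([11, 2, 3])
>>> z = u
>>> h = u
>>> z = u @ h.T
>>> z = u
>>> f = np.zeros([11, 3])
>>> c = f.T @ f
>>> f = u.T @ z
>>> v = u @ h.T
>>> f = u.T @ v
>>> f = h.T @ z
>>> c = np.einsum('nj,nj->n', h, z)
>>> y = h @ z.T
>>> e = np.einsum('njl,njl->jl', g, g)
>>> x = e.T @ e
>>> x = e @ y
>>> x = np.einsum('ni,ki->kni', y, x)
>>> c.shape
(3,)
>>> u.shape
(3, 17)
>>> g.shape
(11, 2, 3)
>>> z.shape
(3, 17)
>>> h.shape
(3, 17)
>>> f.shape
(17, 17)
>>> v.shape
(3, 3)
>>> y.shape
(3, 3)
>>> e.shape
(2, 3)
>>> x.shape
(2, 3, 3)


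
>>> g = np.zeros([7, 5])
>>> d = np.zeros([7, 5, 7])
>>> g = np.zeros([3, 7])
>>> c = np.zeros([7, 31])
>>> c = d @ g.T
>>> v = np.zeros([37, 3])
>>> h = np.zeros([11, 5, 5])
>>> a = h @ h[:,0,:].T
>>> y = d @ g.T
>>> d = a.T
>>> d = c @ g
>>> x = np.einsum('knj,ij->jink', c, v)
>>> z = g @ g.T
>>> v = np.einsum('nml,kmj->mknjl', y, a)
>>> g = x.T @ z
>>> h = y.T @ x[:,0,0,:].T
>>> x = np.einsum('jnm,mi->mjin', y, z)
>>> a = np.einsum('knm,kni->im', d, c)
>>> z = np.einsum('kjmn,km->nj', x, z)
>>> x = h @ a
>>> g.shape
(7, 5, 37, 3)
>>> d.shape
(7, 5, 7)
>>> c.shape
(7, 5, 3)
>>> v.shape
(5, 11, 7, 11, 3)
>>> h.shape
(3, 5, 3)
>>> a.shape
(3, 7)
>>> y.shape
(7, 5, 3)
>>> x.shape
(3, 5, 7)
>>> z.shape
(5, 7)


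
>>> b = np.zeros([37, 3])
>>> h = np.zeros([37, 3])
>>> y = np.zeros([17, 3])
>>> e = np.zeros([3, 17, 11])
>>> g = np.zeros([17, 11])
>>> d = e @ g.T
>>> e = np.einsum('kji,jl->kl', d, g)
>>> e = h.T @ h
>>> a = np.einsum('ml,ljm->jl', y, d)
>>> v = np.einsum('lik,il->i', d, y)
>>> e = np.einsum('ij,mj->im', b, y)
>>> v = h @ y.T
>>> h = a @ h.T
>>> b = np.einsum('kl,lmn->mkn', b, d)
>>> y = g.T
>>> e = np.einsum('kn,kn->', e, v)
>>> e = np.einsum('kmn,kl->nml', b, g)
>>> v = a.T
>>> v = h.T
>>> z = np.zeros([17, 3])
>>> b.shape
(17, 37, 17)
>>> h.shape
(17, 37)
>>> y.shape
(11, 17)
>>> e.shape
(17, 37, 11)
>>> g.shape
(17, 11)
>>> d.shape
(3, 17, 17)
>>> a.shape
(17, 3)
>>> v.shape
(37, 17)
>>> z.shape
(17, 3)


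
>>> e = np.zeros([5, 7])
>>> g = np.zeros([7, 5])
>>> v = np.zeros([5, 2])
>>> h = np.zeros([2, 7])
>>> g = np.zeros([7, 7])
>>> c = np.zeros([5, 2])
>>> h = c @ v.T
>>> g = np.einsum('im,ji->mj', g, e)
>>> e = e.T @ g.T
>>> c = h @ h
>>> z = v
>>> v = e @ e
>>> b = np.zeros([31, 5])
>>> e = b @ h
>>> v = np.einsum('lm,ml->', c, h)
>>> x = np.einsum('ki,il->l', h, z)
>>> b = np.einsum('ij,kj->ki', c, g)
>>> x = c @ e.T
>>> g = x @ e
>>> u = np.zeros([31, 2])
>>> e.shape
(31, 5)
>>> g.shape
(5, 5)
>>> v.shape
()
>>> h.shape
(5, 5)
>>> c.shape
(5, 5)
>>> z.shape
(5, 2)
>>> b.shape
(7, 5)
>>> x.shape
(5, 31)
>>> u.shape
(31, 2)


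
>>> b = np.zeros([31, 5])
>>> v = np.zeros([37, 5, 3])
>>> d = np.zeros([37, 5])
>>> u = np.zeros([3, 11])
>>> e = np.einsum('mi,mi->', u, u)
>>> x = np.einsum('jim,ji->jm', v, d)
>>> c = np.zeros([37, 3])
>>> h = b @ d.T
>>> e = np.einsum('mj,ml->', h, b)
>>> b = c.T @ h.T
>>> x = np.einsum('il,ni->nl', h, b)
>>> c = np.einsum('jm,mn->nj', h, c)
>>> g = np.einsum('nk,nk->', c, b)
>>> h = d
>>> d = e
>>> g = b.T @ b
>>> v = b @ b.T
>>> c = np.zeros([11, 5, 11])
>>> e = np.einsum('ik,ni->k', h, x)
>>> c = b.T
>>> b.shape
(3, 31)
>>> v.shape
(3, 3)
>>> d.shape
()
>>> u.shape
(3, 11)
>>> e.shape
(5,)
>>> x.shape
(3, 37)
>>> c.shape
(31, 3)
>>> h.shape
(37, 5)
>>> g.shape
(31, 31)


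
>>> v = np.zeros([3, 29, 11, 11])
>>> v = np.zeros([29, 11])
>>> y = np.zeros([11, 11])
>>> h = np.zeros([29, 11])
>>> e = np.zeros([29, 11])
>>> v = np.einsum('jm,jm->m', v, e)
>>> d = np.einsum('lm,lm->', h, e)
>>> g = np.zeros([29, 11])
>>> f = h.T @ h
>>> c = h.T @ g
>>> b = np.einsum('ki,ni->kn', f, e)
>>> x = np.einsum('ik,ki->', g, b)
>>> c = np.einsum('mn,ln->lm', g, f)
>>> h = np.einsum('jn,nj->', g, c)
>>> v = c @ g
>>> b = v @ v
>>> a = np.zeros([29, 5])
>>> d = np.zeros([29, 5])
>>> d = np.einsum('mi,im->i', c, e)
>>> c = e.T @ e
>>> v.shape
(11, 11)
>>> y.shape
(11, 11)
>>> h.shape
()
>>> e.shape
(29, 11)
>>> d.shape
(29,)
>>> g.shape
(29, 11)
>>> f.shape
(11, 11)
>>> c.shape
(11, 11)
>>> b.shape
(11, 11)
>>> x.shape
()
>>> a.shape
(29, 5)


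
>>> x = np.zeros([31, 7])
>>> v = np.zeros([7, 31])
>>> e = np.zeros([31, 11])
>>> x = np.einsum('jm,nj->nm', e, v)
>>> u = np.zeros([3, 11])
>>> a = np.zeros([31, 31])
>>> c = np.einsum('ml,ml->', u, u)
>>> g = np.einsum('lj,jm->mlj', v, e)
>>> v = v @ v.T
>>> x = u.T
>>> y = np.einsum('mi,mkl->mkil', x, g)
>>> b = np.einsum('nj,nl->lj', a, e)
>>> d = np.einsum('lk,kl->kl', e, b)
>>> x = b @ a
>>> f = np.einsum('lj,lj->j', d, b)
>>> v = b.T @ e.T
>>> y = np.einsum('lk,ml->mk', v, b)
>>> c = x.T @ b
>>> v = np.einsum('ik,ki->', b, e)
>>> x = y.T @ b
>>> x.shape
(31, 31)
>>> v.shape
()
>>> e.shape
(31, 11)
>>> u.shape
(3, 11)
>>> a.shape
(31, 31)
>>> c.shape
(31, 31)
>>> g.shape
(11, 7, 31)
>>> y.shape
(11, 31)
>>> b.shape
(11, 31)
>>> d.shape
(11, 31)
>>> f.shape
(31,)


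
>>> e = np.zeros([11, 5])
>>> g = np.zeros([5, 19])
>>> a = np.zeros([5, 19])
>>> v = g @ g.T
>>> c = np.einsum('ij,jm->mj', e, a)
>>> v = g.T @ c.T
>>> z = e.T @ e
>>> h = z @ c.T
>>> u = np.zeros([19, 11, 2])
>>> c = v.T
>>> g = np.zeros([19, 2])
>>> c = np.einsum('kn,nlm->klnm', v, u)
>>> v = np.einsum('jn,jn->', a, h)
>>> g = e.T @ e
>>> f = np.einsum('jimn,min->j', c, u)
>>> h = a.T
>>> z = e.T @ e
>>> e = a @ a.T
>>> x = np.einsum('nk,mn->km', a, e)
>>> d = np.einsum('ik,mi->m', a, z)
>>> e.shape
(5, 5)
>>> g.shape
(5, 5)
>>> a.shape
(5, 19)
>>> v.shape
()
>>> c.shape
(19, 11, 19, 2)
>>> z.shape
(5, 5)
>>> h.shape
(19, 5)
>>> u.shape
(19, 11, 2)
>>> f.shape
(19,)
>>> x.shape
(19, 5)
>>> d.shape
(5,)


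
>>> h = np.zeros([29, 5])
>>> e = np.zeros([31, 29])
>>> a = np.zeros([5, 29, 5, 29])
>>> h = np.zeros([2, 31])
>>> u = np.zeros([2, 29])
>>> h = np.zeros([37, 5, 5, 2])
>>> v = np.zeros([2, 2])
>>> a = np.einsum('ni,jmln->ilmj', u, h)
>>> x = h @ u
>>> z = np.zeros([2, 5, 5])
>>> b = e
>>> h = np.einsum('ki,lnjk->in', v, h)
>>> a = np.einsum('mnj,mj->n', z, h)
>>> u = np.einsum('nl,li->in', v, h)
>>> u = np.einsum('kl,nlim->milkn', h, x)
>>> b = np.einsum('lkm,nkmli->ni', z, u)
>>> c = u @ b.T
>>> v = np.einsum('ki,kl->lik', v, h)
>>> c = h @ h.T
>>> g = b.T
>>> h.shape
(2, 5)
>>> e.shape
(31, 29)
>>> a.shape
(5,)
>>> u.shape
(29, 5, 5, 2, 37)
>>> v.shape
(5, 2, 2)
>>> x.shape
(37, 5, 5, 29)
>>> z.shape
(2, 5, 5)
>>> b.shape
(29, 37)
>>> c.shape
(2, 2)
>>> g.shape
(37, 29)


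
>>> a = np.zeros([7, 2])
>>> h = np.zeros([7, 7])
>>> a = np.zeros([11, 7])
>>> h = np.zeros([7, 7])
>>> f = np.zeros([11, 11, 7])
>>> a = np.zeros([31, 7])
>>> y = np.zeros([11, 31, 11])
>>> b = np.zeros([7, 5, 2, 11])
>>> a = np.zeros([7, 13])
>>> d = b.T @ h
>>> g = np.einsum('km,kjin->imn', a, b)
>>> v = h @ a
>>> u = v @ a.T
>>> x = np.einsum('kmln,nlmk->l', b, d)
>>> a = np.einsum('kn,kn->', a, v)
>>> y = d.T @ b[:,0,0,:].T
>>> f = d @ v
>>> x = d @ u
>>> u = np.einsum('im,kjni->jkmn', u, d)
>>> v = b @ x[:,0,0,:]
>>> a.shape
()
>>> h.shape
(7, 7)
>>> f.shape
(11, 2, 5, 13)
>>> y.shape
(7, 5, 2, 7)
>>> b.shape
(7, 5, 2, 11)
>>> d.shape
(11, 2, 5, 7)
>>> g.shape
(2, 13, 11)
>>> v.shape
(7, 5, 2, 7)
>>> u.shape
(2, 11, 7, 5)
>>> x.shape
(11, 2, 5, 7)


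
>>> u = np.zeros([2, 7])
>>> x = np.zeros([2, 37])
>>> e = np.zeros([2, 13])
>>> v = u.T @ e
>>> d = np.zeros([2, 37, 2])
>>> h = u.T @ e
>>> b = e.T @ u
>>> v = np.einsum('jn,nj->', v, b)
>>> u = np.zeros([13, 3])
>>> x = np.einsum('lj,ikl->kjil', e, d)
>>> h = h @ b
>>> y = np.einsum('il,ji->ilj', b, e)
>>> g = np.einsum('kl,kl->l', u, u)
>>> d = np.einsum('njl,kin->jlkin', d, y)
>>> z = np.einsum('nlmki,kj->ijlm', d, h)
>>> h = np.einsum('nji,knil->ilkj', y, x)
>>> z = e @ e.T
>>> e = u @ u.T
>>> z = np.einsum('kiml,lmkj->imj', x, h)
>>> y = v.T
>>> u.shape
(13, 3)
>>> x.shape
(37, 13, 2, 2)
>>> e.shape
(13, 13)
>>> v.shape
()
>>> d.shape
(37, 2, 13, 7, 2)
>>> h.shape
(2, 2, 37, 7)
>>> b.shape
(13, 7)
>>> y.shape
()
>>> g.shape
(3,)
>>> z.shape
(13, 2, 7)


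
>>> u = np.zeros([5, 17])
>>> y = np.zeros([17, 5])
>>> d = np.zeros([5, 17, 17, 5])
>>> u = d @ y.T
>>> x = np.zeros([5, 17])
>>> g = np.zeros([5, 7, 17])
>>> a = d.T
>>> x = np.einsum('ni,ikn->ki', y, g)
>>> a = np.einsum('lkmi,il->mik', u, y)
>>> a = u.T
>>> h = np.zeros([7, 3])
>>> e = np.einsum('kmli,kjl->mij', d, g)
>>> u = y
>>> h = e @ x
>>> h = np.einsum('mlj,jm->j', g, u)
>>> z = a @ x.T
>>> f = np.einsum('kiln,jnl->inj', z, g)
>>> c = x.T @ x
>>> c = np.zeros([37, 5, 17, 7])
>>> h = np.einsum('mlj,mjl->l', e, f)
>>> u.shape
(17, 5)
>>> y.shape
(17, 5)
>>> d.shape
(5, 17, 17, 5)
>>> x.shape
(7, 5)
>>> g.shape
(5, 7, 17)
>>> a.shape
(17, 17, 17, 5)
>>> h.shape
(5,)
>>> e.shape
(17, 5, 7)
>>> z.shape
(17, 17, 17, 7)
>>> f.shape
(17, 7, 5)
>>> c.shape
(37, 5, 17, 7)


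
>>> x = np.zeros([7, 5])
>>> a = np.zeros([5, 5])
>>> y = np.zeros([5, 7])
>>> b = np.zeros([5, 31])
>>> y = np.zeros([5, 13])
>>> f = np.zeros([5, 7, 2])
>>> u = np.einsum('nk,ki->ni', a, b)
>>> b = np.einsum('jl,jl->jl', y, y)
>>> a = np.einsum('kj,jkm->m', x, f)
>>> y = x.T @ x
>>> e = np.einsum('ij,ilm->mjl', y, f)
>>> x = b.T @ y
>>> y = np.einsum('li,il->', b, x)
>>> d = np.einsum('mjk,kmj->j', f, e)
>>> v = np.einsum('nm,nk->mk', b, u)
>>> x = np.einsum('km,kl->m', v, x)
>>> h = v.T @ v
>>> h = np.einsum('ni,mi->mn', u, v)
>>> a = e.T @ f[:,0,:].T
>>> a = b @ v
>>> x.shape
(31,)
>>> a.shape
(5, 31)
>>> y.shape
()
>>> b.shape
(5, 13)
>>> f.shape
(5, 7, 2)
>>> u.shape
(5, 31)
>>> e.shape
(2, 5, 7)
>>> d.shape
(7,)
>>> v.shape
(13, 31)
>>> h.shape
(13, 5)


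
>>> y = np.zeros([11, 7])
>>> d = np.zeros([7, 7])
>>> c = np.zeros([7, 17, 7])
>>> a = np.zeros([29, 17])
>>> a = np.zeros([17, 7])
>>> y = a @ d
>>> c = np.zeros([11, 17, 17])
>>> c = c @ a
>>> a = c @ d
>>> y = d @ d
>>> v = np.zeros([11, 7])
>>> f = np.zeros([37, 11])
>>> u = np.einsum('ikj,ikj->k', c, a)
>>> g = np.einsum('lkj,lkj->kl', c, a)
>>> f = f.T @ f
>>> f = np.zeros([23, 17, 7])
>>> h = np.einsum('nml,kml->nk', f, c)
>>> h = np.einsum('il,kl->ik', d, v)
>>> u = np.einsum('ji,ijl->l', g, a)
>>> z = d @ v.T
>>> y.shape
(7, 7)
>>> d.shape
(7, 7)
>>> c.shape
(11, 17, 7)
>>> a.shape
(11, 17, 7)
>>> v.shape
(11, 7)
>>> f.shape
(23, 17, 7)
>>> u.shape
(7,)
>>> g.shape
(17, 11)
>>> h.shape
(7, 11)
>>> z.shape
(7, 11)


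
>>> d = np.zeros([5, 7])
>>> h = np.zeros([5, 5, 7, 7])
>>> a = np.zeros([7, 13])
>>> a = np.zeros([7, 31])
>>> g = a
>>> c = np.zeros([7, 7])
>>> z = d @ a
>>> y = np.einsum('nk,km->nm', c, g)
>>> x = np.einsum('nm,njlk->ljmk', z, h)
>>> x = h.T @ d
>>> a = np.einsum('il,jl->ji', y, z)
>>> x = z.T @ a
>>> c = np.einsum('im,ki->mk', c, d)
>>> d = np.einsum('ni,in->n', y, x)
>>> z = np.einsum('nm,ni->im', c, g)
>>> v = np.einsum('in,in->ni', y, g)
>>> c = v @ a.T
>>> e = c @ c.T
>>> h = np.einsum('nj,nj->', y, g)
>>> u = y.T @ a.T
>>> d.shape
(7,)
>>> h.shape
()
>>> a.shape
(5, 7)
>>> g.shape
(7, 31)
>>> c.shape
(31, 5)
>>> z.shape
(31, 5)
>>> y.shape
(7, 31)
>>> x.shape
(31, 7)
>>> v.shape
(31, 7)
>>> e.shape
(31, 31)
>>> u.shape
(31, 5)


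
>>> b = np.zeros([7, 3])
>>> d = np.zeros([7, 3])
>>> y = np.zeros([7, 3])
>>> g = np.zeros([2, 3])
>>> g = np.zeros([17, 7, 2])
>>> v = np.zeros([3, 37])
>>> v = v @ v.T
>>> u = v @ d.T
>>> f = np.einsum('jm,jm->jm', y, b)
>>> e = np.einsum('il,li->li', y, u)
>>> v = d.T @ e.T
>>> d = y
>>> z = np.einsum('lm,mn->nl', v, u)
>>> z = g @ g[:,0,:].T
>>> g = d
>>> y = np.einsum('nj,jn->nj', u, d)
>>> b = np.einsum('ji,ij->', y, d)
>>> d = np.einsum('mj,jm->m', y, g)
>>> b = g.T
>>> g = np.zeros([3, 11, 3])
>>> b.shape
(3, 7)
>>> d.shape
(3,)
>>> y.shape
(3, 7)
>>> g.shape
(3, 11, 3)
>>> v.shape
(3, 3)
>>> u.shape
(3, 7)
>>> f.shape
(7, 3)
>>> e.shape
(3, 7)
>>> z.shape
(17, 7, 17)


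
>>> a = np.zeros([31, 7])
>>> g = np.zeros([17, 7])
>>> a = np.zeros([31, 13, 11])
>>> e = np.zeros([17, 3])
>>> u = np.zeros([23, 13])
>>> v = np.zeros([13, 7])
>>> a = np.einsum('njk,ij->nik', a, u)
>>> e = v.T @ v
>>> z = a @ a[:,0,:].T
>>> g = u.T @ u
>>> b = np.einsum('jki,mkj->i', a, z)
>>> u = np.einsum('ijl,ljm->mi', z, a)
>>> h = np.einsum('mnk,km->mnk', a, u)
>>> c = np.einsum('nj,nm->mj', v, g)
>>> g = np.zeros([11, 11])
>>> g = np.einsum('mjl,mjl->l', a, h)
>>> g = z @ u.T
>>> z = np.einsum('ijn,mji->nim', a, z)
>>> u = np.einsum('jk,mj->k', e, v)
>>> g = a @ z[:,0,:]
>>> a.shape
(31, 23, 11)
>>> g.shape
(31, 23, 31)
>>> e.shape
(7, 7)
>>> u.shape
(7,)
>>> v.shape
(13, 7)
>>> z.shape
(11, 31, 31)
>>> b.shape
(11,)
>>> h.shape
(31, 23, 11)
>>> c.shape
(13, 7)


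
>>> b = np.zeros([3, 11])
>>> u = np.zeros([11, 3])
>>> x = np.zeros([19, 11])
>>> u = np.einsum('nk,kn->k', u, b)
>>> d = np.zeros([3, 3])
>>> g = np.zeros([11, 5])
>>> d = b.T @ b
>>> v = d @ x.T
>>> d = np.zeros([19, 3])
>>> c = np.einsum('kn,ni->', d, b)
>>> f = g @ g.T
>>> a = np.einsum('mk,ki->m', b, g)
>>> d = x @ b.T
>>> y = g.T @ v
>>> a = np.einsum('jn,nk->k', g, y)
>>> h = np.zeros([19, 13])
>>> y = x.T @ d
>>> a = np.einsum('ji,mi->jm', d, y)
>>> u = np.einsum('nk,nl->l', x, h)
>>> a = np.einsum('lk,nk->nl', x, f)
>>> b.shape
(3, 11)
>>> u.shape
(13,)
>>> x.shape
(19, 11)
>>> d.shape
(19, 3)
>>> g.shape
(11, 5)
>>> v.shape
(11, 19)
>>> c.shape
()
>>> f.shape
(11, 11)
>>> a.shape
(11, 19)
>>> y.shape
(11, 3)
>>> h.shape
(19, 13)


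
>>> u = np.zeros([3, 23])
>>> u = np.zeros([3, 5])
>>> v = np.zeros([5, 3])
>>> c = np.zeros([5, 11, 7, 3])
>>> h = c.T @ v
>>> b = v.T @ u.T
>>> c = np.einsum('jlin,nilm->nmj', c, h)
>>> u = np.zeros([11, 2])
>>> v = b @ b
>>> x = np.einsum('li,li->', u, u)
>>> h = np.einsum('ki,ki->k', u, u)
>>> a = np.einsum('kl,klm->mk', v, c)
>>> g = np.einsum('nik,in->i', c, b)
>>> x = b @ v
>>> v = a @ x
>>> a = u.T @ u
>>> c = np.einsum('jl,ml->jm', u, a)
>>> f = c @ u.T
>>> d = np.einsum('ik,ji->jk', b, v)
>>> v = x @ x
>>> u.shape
(11, 2)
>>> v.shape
(3, 3)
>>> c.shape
(11, 2)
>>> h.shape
(11,)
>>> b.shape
(3, 3)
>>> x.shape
(3, 3)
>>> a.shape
(2, 2)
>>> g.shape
(3,)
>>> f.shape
(11, 11)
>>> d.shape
(5, 3)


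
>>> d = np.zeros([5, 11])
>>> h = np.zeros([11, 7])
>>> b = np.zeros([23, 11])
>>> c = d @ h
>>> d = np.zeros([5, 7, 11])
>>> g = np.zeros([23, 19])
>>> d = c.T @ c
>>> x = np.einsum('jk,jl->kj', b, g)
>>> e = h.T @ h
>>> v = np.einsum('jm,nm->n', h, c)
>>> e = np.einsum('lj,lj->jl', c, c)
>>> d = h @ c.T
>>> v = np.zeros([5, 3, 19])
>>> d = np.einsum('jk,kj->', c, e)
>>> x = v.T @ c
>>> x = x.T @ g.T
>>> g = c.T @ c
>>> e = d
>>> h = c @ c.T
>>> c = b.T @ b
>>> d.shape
()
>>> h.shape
(5, 5)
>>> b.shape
(23, 11)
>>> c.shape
(11, 11)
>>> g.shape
(7, 7)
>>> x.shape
(7, 3, 23)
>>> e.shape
()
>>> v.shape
(5, 3, 19)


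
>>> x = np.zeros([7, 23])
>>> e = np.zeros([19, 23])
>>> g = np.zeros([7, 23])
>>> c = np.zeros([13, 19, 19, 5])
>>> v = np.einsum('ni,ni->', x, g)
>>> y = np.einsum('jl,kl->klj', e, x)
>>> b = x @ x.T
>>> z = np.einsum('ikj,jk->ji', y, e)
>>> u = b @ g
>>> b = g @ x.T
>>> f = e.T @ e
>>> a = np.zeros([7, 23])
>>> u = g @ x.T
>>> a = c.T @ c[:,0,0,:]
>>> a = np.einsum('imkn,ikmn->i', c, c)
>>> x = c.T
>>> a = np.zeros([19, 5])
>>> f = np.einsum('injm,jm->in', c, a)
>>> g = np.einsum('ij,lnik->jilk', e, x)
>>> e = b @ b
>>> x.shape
(5, 19, 19, 13)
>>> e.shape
(7, 7)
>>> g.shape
(23, 19, 5, 13)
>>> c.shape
(13, 19, 19, 5)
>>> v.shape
()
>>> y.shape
(7, 23, 19)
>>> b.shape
(7, 7)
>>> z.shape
(19, 7)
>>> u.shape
(7, 7)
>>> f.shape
(13, 19)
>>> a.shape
(19, 5)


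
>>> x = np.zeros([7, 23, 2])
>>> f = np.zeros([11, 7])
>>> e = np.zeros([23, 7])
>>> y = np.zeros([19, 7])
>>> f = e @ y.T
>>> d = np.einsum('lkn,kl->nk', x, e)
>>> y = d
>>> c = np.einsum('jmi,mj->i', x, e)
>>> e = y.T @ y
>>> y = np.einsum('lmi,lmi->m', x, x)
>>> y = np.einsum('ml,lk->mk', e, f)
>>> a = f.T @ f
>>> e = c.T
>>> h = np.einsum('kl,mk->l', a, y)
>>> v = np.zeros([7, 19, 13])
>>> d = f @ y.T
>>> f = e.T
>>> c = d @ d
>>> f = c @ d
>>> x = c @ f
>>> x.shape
(23, 23)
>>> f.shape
(23, 23)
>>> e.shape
(2,)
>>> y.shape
(23, 19)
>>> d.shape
(23, 23)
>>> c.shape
(23, 23)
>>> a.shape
(19, 19)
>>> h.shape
(19,)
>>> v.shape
(7, 19, 13)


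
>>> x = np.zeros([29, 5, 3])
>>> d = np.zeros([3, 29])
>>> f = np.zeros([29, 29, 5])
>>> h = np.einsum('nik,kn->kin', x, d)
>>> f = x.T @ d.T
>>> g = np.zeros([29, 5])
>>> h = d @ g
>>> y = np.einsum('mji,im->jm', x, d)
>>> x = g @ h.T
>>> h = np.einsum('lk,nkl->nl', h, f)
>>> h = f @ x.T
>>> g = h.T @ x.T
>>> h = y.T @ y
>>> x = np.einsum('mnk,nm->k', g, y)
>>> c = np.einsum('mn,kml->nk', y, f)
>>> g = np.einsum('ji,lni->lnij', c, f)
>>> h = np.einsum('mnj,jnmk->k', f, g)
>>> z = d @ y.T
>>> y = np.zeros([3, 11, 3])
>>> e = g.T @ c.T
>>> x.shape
(29,)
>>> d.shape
(3, 29)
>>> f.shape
(3, 5, 3)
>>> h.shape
(29,)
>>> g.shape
(3, 5, 3, 29)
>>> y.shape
(3, 11, 3)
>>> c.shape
(29, 3)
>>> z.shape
(3, 5)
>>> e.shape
(29, 3, 5, 29)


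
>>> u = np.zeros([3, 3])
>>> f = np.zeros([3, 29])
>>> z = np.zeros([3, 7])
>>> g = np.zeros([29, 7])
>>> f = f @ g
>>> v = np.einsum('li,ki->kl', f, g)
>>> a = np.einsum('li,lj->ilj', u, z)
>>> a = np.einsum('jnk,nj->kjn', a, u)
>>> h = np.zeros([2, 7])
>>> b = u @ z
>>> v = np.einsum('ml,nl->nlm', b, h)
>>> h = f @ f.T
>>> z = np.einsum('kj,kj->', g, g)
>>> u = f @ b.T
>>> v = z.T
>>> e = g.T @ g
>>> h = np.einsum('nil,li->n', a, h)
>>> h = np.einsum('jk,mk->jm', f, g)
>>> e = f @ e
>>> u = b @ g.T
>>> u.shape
(3, 29)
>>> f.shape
(3, 7)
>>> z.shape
()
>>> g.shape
(29, 7)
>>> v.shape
()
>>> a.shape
(7, 3, 3)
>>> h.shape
(3, 29)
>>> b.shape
(3, 7)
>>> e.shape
(3, 7)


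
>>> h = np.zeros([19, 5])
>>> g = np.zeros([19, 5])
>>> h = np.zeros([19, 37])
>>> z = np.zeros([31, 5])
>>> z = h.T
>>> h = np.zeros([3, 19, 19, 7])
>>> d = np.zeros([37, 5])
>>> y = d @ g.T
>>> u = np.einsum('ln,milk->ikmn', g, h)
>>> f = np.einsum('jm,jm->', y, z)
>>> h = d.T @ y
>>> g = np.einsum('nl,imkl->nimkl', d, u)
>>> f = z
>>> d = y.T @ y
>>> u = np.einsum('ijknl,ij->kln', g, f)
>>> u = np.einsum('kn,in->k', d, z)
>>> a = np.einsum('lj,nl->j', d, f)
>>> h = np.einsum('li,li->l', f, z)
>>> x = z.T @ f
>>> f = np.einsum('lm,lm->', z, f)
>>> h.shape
(37,)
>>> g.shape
(37, 19, 7, 3, 5)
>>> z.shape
(37, 19)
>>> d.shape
(19, 19)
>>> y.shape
(37, 19)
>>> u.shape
(19,)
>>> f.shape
()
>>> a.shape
(19,)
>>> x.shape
(19, 19)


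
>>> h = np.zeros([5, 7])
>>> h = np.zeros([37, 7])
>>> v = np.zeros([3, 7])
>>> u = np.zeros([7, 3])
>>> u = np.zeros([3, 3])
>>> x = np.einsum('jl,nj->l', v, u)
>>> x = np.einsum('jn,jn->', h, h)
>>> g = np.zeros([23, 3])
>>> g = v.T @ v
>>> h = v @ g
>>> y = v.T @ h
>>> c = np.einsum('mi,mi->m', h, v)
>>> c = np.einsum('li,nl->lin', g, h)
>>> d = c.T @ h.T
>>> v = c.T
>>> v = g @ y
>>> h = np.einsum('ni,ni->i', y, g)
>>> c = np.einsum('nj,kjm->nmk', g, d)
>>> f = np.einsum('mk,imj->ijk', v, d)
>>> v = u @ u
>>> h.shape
(7,)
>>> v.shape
(3, 3)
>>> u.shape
(3, 3)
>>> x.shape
()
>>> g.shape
(7, 7)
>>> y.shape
(7, 7)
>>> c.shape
(7, 3, 3)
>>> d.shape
(3, 7, 3)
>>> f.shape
(3, 3, 7)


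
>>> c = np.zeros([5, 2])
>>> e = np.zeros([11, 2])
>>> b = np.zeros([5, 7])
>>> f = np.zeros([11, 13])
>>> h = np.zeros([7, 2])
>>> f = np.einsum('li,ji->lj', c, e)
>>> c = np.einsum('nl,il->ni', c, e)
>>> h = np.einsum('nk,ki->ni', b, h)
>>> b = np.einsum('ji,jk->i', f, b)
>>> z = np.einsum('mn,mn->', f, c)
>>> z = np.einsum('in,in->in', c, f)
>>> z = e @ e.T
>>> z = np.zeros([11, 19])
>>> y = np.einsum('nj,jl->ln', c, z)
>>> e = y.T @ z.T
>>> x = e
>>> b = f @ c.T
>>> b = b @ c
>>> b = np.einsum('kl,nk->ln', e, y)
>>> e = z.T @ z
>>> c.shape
(5, 11)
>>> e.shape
(19, 19)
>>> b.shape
(11, 19)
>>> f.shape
(5, 11)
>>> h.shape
(5, 2)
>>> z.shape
(11, 19)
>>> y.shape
(19, 5)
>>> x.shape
(5, 11)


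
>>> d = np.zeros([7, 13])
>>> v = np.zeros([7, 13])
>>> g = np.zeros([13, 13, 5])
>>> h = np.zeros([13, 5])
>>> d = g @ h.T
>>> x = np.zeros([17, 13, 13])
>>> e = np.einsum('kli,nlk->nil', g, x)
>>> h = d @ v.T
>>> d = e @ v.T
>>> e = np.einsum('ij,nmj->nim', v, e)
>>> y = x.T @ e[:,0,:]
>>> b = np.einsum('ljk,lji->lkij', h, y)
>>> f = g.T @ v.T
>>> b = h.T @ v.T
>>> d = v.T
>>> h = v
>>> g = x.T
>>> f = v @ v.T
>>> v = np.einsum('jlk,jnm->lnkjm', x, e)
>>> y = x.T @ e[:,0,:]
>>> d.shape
(13, 7)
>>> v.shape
(13, 7, 13, 17, 5)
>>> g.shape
(13, 13, 17)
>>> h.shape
(7, 13)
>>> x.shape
(17, 13, 13)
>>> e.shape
(17, 7, 5)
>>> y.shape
(13, 13, 5)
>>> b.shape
(7, 13, 7)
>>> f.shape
(7, 7)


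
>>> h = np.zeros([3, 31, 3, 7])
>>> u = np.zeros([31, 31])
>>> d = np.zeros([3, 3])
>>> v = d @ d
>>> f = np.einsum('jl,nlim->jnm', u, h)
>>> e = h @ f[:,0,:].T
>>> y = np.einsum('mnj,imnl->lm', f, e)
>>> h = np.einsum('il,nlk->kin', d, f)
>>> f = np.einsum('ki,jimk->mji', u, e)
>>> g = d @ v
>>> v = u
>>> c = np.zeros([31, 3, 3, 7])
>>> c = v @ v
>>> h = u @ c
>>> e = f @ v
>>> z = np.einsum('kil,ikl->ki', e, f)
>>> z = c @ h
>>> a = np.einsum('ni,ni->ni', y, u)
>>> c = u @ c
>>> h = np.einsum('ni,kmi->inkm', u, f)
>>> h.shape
(31, 31, 3, 3)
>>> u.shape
(31, 31)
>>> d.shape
(3, 3)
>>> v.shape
(31, 31)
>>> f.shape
(3, 3, 31)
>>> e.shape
(3, 3, 31)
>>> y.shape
(31, 31)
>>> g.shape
(3, 3)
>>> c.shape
(31, 31)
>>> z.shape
(31, 31)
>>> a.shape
(31, 31)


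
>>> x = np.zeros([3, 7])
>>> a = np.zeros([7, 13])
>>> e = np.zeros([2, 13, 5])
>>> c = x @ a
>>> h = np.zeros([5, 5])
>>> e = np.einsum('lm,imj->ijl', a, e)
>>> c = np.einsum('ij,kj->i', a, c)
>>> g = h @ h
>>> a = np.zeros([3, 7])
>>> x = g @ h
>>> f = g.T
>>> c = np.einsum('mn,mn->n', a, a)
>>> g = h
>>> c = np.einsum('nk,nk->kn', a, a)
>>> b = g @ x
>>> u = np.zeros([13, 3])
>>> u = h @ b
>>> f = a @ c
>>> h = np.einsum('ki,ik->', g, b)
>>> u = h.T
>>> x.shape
(5, 5)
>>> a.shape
(3, 7)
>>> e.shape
(2, 5, 7)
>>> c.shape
(7, 3)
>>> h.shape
()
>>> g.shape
(5, 5)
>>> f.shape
(3, 3)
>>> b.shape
(5, 5)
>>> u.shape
()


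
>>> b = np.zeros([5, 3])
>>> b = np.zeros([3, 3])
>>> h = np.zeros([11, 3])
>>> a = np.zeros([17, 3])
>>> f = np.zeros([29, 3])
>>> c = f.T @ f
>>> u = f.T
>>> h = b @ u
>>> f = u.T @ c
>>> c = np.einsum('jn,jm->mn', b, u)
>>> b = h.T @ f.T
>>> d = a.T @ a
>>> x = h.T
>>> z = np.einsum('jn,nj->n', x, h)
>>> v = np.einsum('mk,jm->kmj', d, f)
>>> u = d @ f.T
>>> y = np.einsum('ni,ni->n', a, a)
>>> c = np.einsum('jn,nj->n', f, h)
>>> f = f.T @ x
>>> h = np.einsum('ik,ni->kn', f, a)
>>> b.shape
(29, 29)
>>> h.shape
(3, 17)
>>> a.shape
(17, 3)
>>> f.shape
(3, 3)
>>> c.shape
(3,)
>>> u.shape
(3, 29)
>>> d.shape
(3, 3)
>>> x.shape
(29, 3)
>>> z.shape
(3,)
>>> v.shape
(3, 3, 29)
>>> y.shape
(17,)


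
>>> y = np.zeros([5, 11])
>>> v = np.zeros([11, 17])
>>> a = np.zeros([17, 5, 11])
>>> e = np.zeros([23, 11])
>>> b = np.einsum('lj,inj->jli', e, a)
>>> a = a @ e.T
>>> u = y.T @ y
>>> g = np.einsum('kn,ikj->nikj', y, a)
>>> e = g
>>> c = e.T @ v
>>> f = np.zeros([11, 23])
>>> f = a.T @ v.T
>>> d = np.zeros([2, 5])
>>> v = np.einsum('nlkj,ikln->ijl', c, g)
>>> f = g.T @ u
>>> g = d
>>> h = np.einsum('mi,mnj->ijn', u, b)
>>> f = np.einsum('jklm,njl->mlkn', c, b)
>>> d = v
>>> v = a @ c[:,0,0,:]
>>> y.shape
(5, 11)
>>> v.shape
(17, 5, 17)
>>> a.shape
(17, 5, 23)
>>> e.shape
(11, 17, 5, 23)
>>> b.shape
(11, 23, 17)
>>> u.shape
(11, 11)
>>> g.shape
(2, 5)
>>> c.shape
(23, 5, 17, 17)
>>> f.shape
(17, 17, 5, 11)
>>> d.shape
(11, 17, 5)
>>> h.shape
(11, 17, 23)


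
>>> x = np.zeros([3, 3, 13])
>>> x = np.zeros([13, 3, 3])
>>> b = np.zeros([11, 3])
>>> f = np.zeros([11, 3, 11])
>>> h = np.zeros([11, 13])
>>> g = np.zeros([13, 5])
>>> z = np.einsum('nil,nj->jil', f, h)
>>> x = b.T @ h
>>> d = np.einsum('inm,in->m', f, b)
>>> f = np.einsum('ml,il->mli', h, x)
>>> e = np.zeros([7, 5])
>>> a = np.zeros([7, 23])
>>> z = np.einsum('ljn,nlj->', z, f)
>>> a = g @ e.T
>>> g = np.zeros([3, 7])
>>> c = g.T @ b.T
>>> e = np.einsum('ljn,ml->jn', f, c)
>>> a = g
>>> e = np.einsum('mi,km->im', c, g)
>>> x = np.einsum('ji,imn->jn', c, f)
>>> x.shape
(7, 3)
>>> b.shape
(11, 3)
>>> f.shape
(11, 13, 3)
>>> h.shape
(11, 13)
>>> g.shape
(3, 7)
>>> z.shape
()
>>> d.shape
(11,)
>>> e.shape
(11, 7)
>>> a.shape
(3, 7)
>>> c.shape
(7, 11)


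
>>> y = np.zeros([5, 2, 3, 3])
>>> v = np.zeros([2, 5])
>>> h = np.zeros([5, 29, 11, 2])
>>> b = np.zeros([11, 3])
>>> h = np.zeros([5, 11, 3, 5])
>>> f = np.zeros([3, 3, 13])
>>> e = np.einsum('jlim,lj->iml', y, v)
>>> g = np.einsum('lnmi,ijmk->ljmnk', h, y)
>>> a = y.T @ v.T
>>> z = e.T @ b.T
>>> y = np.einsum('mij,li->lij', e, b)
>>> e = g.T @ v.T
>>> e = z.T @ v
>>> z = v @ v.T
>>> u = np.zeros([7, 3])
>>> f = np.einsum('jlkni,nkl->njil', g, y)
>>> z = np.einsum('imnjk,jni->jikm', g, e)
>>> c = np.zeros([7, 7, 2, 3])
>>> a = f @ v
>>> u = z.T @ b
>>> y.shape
(11, 3, 2)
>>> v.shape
(2, 5)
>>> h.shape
(5, 11, 3, 5)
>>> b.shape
(11, 3)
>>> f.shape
(11, 5, 3, 2)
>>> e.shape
(11, 3, 5)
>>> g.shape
(5, 2, 3, 11, 3)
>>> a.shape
(11, 5, 3, 5)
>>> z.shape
(11, 5, 3, 2)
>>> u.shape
(2, 3, 5, 3)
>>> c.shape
(7, 7, 2, 3)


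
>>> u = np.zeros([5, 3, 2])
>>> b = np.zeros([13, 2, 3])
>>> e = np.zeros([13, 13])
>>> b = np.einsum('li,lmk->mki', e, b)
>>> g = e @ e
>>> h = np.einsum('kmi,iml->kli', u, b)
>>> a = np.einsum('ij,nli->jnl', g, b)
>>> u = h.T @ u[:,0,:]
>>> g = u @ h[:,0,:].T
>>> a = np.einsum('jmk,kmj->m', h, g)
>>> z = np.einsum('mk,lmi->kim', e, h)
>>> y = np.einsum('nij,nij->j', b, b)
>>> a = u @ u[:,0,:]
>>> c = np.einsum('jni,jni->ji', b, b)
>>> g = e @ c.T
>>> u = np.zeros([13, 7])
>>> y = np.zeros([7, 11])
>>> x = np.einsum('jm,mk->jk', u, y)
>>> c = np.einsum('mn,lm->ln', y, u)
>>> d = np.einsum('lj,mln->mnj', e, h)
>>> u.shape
(13, 7)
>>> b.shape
(2, 3, 13)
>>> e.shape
(13, 13)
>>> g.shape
(13, 2)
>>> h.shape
(5, 13, 2)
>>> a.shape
(2, 13, 2)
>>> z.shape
(13, 2, 13)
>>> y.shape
(7, 11)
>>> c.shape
(13, 11)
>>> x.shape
(13, 11)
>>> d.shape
(5, 2, 13)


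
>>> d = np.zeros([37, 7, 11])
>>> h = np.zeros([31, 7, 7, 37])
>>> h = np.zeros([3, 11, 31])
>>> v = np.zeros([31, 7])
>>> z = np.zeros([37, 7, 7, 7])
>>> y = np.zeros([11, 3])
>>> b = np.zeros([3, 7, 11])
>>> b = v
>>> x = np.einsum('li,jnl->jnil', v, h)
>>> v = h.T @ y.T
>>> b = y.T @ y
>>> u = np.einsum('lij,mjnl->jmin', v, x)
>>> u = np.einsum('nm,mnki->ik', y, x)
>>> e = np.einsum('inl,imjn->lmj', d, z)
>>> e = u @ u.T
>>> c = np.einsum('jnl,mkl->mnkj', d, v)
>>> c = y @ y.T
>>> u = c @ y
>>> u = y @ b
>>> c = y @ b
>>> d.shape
(37, 7, 11)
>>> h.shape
(3, 11, 31)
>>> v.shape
(31, 11, 11)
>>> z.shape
(37, 7, 7, 7)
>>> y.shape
(11, 3)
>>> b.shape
(3, 3)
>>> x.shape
(3, 11, 7, 31)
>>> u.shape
(11, 3)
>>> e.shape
(31, 31)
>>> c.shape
(11, 3)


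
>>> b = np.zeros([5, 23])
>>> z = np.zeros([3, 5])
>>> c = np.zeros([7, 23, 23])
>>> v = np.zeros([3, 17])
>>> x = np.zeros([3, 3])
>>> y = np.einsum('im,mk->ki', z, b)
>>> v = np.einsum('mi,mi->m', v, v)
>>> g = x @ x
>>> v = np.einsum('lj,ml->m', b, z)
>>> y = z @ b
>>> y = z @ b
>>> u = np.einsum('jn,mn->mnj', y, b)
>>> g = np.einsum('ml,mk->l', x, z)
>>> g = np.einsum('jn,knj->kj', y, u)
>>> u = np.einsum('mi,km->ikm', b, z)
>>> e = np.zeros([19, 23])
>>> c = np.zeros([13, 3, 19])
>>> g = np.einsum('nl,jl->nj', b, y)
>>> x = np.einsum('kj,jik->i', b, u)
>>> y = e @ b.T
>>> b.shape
(5, 23)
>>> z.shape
(3, 5)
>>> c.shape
(13, 3, 19)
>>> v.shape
(3,)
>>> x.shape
(3,)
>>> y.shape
(19, 5)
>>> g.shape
(5, 3)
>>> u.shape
(23, 3, 5)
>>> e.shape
(19, 23)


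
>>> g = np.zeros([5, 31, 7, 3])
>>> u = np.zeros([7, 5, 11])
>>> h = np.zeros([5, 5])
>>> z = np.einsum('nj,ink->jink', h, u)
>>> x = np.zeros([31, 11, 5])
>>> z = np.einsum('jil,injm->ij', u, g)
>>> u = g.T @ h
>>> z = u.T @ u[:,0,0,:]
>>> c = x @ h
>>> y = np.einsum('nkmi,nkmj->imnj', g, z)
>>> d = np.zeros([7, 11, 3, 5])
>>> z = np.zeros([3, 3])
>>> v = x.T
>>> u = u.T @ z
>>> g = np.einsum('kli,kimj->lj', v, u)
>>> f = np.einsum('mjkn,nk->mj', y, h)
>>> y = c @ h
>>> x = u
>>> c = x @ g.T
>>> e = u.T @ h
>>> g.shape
(11, 3)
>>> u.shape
(5, 31, 7, 3)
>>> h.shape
(5, 5)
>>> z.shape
(3, 3)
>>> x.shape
(5, 31, 7, 3)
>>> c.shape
(5, 31, 7, 11)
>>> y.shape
(31, 11, 5)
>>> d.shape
(7, 11, 3, 5)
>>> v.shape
(5, 11, 31)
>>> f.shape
(3, 7)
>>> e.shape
(3, 7, 31, 5)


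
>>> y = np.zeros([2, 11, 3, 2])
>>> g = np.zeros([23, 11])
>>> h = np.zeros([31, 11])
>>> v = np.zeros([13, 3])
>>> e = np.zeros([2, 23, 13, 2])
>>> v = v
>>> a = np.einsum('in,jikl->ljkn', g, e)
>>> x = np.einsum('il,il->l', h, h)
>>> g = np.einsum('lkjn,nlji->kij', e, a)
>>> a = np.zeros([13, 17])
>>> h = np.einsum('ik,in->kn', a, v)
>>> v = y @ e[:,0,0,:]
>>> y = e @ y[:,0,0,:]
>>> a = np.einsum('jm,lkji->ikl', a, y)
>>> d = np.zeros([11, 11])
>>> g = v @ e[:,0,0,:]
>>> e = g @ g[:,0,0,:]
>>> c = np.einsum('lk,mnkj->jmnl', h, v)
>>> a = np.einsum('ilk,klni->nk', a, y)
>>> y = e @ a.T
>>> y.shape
(2, 11, 3, 13)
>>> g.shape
(2, 11, 3, 2)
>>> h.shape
(17, 3)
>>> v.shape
(2, 11, 3, 2)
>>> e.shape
(2, 11, 3, 2)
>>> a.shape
(13, 2)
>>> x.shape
(11,)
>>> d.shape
(11, 11)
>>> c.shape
(2, 2, 11, 17)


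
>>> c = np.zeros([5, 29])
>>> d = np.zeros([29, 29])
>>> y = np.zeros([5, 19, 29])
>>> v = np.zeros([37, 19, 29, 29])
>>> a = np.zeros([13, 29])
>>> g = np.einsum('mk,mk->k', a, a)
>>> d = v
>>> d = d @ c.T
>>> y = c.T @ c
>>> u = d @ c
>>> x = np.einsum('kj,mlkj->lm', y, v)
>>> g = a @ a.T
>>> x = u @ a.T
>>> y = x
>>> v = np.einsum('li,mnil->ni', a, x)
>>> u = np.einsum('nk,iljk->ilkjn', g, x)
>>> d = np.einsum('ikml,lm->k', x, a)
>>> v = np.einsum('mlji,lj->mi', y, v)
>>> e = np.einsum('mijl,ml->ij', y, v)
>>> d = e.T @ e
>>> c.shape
(5, 29)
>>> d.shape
(29, 29)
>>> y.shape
(37, 19, 29, 13)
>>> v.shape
(37, 13)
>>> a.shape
(13, 29)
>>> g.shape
(13, 13)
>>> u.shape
(37, 19, 13, 29, 13)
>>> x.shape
(37, 19, 29, 13)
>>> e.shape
(19, 29)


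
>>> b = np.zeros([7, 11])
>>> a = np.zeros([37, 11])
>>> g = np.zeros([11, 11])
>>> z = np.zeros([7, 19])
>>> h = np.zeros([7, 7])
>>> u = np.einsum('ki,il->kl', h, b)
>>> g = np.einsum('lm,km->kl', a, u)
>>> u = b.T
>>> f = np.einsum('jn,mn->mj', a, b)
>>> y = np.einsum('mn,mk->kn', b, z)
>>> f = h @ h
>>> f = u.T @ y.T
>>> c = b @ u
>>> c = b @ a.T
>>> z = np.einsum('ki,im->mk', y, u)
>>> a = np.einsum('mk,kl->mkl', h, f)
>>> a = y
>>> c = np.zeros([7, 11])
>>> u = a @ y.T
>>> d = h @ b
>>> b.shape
(7, 11)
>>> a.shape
(19, 11)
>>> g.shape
(7, 37)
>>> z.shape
(7, 19)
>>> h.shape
(7, 7)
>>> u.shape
(19, 19)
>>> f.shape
(7, 19)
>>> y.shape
(19, 11)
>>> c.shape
(7, 11)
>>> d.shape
(7, 11)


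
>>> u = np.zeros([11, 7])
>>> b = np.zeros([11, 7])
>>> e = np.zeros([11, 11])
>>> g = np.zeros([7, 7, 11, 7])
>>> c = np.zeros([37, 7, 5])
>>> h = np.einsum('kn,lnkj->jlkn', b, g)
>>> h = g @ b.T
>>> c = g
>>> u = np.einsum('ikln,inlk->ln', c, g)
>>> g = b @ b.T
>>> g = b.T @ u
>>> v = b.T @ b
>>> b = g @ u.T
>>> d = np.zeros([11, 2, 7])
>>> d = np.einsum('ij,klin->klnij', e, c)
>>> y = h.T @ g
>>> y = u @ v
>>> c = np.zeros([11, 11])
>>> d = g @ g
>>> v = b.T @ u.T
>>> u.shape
(11, 7)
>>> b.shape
(7, 11)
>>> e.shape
(11, 11)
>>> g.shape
(7, 7)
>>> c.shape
(11, 11)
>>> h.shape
(7, 7, 11, 11)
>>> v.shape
(11, 11)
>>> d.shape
(7, 7)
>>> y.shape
(11, 7)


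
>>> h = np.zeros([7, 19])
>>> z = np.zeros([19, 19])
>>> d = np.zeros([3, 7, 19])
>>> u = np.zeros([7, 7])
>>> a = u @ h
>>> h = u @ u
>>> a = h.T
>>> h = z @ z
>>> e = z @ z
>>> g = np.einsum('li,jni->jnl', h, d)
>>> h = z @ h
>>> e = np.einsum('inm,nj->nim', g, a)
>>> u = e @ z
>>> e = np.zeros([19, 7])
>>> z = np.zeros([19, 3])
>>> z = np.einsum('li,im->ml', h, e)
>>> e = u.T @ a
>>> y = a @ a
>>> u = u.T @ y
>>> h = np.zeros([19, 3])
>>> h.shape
(19, 3)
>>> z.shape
(7, 19)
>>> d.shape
(3, 7, 19)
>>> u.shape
(19, 3, 7)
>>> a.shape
(7, 7)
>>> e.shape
(19, 3, 7)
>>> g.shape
(3, 7, 19)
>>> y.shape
(7, 7)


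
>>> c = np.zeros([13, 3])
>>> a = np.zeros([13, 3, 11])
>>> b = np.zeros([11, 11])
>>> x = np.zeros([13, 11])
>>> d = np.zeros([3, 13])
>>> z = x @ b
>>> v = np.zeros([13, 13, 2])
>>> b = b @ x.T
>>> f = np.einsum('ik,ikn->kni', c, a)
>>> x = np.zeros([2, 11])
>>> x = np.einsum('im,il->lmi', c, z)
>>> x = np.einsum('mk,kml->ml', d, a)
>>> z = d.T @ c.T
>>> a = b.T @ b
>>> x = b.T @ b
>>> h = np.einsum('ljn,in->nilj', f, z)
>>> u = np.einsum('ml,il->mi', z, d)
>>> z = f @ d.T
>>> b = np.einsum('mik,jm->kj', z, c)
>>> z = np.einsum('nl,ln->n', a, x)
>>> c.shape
(13, 3)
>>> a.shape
(13, 13)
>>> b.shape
(3, 13)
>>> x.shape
(13, 13)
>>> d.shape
(3, 13)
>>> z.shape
(13,)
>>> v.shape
(13, 13, 2)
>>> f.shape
(3, 11, 13)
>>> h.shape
(13, 13, 3, 11)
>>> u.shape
(13, 3)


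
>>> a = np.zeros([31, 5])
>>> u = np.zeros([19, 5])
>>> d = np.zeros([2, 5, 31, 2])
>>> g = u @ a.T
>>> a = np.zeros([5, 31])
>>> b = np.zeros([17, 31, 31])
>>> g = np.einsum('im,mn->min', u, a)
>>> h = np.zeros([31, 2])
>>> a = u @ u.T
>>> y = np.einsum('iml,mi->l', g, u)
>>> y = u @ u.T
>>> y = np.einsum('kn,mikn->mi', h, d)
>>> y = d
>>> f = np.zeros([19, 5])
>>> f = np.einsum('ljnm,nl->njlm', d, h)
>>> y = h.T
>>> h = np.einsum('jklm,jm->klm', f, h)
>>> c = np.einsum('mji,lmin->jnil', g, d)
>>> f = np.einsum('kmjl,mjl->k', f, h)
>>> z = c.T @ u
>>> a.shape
(19, 19)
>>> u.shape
(19, 5)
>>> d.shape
(2, 5, 31, 2)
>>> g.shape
(5, 19, 31)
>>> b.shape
(17, 31, 31)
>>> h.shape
(5, 2, 2)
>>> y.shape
(2, 31)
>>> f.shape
(31,)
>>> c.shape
(19, 2, 31, 2)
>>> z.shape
(2, 31, 2, 5)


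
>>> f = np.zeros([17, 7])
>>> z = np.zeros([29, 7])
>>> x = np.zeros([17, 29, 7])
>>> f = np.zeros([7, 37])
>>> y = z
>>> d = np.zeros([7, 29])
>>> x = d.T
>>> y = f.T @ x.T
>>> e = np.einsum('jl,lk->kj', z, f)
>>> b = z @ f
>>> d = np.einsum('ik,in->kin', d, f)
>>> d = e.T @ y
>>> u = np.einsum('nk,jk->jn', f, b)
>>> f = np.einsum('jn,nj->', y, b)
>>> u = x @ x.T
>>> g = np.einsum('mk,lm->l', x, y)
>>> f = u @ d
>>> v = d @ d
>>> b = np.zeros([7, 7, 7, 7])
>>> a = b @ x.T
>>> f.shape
(29, 29)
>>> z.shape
(29, 7)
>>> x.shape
(29, 7)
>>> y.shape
(37, 29)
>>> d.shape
(29, 29)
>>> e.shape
(37, 29)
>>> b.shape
(7, 7, 7, 7)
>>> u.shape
(29, 29)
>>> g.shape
(37,)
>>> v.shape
(29, 29)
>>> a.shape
(7, 7, 7, 29)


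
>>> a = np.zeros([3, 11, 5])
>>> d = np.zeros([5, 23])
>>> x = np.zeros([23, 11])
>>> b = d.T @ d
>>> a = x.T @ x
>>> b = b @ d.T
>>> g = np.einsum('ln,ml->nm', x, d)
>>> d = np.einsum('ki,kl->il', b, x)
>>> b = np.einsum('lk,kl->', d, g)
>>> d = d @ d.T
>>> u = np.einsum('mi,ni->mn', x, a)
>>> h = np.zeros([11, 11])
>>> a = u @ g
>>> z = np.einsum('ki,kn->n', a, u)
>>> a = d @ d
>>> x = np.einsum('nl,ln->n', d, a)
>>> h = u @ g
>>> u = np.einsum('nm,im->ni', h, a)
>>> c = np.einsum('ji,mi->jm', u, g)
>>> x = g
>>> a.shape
(5, 5)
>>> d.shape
(5, 5)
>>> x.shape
(11, 5)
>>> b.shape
()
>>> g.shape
(11, 5)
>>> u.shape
(23, 5)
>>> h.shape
(23, 5)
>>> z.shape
(11,)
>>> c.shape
(23, 11)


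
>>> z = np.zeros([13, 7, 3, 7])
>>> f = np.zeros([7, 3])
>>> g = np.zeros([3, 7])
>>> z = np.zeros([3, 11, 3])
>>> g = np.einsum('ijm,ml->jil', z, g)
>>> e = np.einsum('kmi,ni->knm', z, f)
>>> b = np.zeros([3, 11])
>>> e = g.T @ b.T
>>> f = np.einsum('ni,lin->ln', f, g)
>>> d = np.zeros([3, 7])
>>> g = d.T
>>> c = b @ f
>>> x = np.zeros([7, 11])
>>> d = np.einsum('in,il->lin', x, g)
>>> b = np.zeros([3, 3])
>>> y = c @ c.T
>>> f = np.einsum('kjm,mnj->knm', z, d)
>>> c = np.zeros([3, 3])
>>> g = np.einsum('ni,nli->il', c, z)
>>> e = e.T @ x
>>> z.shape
(3, 11, 3)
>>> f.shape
(3, 7, 3)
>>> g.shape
(3, 11)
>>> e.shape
(3, 3, 11)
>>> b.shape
(3, 3)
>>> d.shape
(3, 7, 11)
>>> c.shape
(3, 3)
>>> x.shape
(7, 11)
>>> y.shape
(3, 3)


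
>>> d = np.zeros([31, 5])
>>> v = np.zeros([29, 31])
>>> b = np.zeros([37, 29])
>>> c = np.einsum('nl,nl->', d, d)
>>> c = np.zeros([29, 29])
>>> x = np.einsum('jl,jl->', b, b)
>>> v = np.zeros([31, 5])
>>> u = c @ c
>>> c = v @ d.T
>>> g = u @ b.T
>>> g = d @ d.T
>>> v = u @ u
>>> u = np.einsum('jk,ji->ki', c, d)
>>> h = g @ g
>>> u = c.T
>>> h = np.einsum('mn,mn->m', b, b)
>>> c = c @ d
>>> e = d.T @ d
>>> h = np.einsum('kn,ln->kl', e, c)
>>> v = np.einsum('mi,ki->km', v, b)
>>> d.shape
(31, 5)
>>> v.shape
(37, 29)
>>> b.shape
(37, 29)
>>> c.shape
(31, 5)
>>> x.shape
()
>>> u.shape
(31, 31)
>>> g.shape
(31, 31)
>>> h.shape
(5, 31)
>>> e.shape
(5, 5)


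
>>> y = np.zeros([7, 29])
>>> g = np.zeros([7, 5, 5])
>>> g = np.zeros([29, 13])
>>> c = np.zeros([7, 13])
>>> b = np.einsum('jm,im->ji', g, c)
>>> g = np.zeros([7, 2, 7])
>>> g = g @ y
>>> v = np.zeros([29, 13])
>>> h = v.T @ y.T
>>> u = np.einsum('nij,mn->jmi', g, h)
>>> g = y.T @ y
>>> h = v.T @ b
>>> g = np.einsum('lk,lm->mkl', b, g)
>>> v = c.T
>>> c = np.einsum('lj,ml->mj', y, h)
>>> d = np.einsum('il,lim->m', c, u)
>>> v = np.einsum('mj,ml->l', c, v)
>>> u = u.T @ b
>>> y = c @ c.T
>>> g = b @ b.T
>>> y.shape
(13, 13)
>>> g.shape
(29, 29)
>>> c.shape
(13, 29)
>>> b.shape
(29, 7)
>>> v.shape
(7,)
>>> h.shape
(13, 7)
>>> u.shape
(2, 13, 7)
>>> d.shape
(2,)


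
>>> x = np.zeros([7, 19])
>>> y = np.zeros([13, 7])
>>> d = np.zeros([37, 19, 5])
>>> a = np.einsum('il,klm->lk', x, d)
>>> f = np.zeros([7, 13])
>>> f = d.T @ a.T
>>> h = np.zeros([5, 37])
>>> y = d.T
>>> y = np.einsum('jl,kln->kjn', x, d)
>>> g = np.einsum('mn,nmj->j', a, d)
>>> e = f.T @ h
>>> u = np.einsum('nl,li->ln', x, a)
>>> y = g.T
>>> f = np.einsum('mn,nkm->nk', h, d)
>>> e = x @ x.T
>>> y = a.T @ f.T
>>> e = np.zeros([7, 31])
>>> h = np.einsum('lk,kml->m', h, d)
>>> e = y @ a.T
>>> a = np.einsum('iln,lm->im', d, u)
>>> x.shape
(7, 19)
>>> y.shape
(37, 37)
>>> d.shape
(37, 19, 5)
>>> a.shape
(37, 7)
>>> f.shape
(37, 19)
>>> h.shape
(19,)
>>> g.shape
(5,)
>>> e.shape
(37, 19)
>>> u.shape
(19, 7)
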